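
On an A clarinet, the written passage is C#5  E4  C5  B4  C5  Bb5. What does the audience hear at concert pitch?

The A clarinet sounds a minor third below written, so transpose each written note down a minor third.
C#5 -> A#4
E4 -> C#4
C5 -> A4
B4 -> G#4
C5 -> A4
Bb5 -> G5

A#4 C#4 A4 G#4 A4 G5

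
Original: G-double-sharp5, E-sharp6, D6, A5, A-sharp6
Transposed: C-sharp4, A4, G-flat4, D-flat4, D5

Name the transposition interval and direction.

down an augmented twelfth

Take the first pair: G##5 → C#4. G to C spans 12 letter names, so the interval is some kind of twelfth.
C#4 to G##5 is 20 semitones, which makes it an augmented twelfth; the second version is lower, so the direction is down.
Checking another pair — A#6 → D5 — gives the same interval.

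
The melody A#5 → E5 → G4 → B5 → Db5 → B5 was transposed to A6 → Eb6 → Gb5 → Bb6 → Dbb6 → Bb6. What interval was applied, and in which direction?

Take the first pair: A#5 → A6. A to A spans 8 letter names, so the interval is some kind of octave.
A#5 to A6 is 11 semitones, which makes it a diminished octave; the second version is higher, so the direction is up.
Checking another pair — B5 → Bb6 — gives the same interval.

up a diminished octave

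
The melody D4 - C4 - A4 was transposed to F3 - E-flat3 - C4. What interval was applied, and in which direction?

down a major sixth

From D4 to F3 is 6 letter names — a sixth of some quality.
F3 to D4 is 9 semitones, which makes it a major sixth; the second version is lower, so the direction is down.
Checking another pair — A4 → C4 — gives the same interval.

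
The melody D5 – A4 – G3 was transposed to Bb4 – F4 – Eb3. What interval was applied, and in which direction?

down a major third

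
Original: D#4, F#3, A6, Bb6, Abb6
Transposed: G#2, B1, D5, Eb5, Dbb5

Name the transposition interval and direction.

From D#4 to G#2 is 12 letter names — a twelfth of some quality.
G#2 to D#4 is 19 semitones, which makes it a perfect twelfth; the second version is lower, so the direction is down.
Checking another pair — Abb6 → Dbb5 — gives the same interval.

down a perfect twelfth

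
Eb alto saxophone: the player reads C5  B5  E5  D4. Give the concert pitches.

Eb4 D5 G4 F3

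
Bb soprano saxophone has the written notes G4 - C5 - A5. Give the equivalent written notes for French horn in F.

C5 F5 D6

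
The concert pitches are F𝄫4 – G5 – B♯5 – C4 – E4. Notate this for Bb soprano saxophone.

Gbb4 A5 C##6 D4 F#4

Written C4 sounds as Bb3 on the Bb soprano saxophone, so concert pitches are written a major second up.
Fbb4 gives Gbb4
G5 gives A5
B#5 gives C##6
C4 gives D4
E4 gives F#4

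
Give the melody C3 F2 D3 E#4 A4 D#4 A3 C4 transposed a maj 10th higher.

E4 A3 F#4 G##5 C#6 F##5 C#5 E5

C3 up a major tenth is E4.
F2 up a major tenth is A3.
D3: a tenth up reaches F, and 16 semitones makes it F#4.
E#4 up a major tenth is G##5.
A4 up a major tenth is C#6.
D#4 up a major tenth is F##5.
A major tenth up from A3 gives C#5.
A major tenth up from C4 gives E5.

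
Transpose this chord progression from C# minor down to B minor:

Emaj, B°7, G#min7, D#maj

Dmaj A°7 F#min7 C#maj

C# minor down to B minor is a major second; each chord root moves by that interval while the quality stays the same.
Emaj: root E down a major second → D, giving Dmaj.
B°7: root B down a major second → A, giving A°7.
G#min7: root G# down a major second → F#, giving F#min7.
D#maj: root D# down a major second → C#, giving C#maj.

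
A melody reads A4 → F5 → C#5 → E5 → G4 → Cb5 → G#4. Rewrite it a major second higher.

B4 G5 D#5 F#5 A4 Db5 A#4

A4 gives B4
F5 gives G5
C#5 gives D#5
E5 gives F#5
G4 gives A4
Cb5 gives Db5
G#4 gives A#4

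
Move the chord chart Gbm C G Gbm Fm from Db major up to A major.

Dm G# D# Dm C#m

Db major up to A major is an augmented fifth; each chord root moves by that interval while the quality stays the same.
Gbm: root Gb up an augmented fifth → D, giving Dm.
C: root C up an augmented fifth → G#, giving G#.
G: root G up an augmented fifth → D#, giving D#.
Gbm: root Gb up an augmented fifth → D, giving Dm.
Fm: root F up an augmented fifth → C#, giving C#m.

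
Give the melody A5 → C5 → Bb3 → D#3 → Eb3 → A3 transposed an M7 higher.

A major seventh up from A5 gives G#6.
C5: a seventh up reaches B, and 11 semitones makes it B5.
Bb3: a seventh up reaches A, and 11 semitones makes it A4.
D#3 up a major seventh is C##4.
Eb3: a seventh up reaches D, and 11 semitones makes it D4.
A major seventh up from A3 gives G#4.

G#6 B5 A4 C##4 D4 G#4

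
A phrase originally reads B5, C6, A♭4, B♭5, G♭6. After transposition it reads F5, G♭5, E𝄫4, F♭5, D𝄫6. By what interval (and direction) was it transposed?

Take the first pair: B5 → F5. B to F spans 4 letter names, so the interval is some kind of fourth.
F5 to B5 is 6 semitones, which makes it an augmented fourth; the second version is lower, so the direction is down.
Checking another pair — Gb6 → Dbb6 — gives the same interval.

down an augmented fourth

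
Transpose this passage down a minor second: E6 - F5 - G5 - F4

E6 to D#6
F5 to E5
G5 to F#5
F4 to E4

D#6 E5 F#5 E4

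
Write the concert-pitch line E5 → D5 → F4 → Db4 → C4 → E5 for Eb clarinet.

C#5 B4 D4 Bb3 A3 C#5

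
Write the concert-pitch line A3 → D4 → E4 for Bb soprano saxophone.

B3 E4 F#4

The Bb soprano saxophone sounds a major second below written, so the written part must be a major second above concert — transpose each note up.
A3 gives B3
D4 gives E4
E4 gives F#4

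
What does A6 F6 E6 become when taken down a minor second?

G#6 E6 D#6

A6 -> G#6
F6 -> E6
E6 -> D#6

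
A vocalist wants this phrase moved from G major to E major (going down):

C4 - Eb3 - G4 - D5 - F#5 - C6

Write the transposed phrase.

A3 C3 E4 B4 D#5 A5

G major to E major down is a minor third, so every note moves down by that interval.
C4 to A3
Eb3 to C3
G4 to E4
D5 to B4
F#5 to D#5
C6 to A5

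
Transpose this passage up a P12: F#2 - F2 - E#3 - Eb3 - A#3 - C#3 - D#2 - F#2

C#4 C4 B#4 Bb4 E#5 G#4 A#3 C#4

F#2 up a perfect twelfth is C#4.
F2 up a perfect twelfth is C4.
A perfect twelfth up from E#3 gives B#4.
Eb3: a twelfth up reaches B, and 19 semitones makes it Bb4.
A#3 up a perfect twelfth is E#5.
C#3 up a perfect twelfth is G#4.
D#2 up a perfect twelfth is A#3.
A perfect twelfth up from F#2 gives C#4.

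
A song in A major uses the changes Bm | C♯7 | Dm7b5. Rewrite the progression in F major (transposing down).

Gm A7 Bbm7b5

A major down to F major is a major third; each chord root moves by that interval while the quality stays the same.
Bm: root B down a major third → G, giving Gm.
C♯7: root C♯ down a major third → A, giving A7.
Dm7b5: root D down a major third → Bb, giving Bbm7b5.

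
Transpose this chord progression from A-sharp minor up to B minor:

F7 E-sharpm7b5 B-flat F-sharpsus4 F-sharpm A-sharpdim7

Gb7 F#m7b5 Cb Gsus4 Gm Bdim7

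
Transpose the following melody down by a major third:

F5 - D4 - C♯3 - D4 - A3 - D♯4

F5 gives Db5
D4 gives Bb3
C#3 gives A2
D4 gives Bb3
A3 gives F3
D#4 gives B3

Db5 Bb3 A2 Bb3 F3 B3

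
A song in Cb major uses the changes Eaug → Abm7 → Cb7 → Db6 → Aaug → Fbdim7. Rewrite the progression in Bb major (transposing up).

D#aug Gm7 Bb7 C6 G#aug Ebdim7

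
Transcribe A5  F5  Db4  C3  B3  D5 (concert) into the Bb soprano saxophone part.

B5 G5 Eb4 D3 C#4 E5

The Bb soprano saxophone sounds a major second below written, so the written part must be a major second above concert — transpose each note up.
A5 → B5
F5 → G5
Db4 → Eb4
C3 → D3
B3 → C#4
D5 → E5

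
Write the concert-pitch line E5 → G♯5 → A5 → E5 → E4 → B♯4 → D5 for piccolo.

The piccolo sounds a perfect octave above written, so the written part must be a perfect octave below concert — transpose each note down.
E5 to E4
G#5 to G#4
A5 to A4
E5 to E4
E4 to E3
B#4 to B#3
D5 to D4

E4 G#4 A4 E4 E3 B#3 D4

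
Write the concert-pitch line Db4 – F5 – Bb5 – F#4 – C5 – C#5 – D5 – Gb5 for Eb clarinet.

Bb3 D5 G5 D#4 A4 A#4 B4 Eb5

Written C4 sounds as Eb4 on the Eb clarinet, so concert pitches are written a minor third down.
Db4 gives Bb3
F5 gives D5
Bb5 gives G5
F#4 gives D#4
C5 gives A4
C#5 gives A#4
D5 gives B4
Gb5 gives Eb5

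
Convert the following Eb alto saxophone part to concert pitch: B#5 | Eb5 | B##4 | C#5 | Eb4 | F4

Written C4 on the Eb alto saxophone sounds as Eb3, a major sixth lower; apply that shift to every note.
B#5 → D#5
Eb5 → Gb4
B##4 → D##4
C#5 → E4
Eb4 → Gb3
F4 → Ab3

D#5 Gb4 D##4 E4 Gb3 Ab3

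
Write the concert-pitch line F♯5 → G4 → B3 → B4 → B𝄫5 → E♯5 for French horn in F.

C#6 D5 F#4 F#5 Fb6 B#5

The French horn in F sounds a perfect fifth below written, so the written part must be a perfect fifth above concert — transpose each note up.
F#5 -> C#6
G4 -> D5
B3 -> F#4
B4 -> F#5
Bbb5 -> Fb6
E#5 -> B#5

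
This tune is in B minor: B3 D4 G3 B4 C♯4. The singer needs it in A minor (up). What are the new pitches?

A4 C5 F4 A5 B4

From B up to A is a minor seventh; apply that to each pitch.
B3 -> A4
D4 -> C5
G3 -> F4
B4 -> A5
C#4 -> B4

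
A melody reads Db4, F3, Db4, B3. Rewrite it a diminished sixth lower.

F#3 A#2 F#3 D##3

A diminished sixth down from Db4 gives F#3.
F3: a sixth down reaches A, and 7 semitones makes it A#2.
Db4 down a diminished sixth is F#3.
B3: a sixth down reaches D, and 7 semitones makes it D##3.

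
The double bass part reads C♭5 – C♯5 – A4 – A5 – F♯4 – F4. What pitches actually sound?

Written C4 on the double bass sounds as C3, a perfect octave lower; apply that shift to every note.
Cb5 becomes Cb4
C#5 becomes C#4
A4 becomes A3
A5 becomes A4
F#4 becomes F#3
F4 becomes F3

Cb4 C#4 A3 A4 F#3 F3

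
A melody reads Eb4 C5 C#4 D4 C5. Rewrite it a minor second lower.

D4 B4 B#3 C#4 B4

A minor second down from Eb4 gives D4.
C5 down a minor second is B4.
C#4: a second down reaches B, and 1 semitone makes it B#3.
D4 down a minor second is C#4.
C5: a second down reaches B, and 1 semitone makes it B4.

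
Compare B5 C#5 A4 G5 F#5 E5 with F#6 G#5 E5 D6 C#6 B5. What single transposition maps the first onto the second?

up a perfect fifth

Take the first pair: B5 → F#6. B to F spans 5 letter names, so the interval is some kind of fifth.
B5 to F#6 is 7 semitones, which makes it a perfect fifth; the second version is higher, so the direction is up.
Checking another pair — E5 → B5 — gives the same interval.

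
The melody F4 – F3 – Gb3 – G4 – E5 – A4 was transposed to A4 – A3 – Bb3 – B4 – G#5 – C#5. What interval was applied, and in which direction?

From F4 to A4 is 3 letter names — a third of some quality.
F4 to A4 is 4 semitones, which makes it a major third; the second version is higher, so the direction is up.
Checking another pair — A4 → C#5 — gives the same interval.

up a major third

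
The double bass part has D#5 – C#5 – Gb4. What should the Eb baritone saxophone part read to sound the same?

B#5 A#5 Eb5

First find concert pitch: the double bass sounds a perfect octave below written, so D#5 C#5 Gb4 sounds D#4 C#4 Gb3.
Then write for Eb baritone saxophone: it sounds a major thirteenth below written, so the part must be a major thirteenth above concert.
D#4 → B#5
C#4 → A#5
Gb3 → Eb5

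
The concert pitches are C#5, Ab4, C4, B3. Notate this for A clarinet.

E5 Cb5 Eb4 D4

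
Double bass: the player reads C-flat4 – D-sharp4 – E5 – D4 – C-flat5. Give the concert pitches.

Written C4 on the double bass sounds as C3, a perfect octave lower; apply that shift to every note.
Cb4 to Cb3
D#4 to D#3
E5 to E4
D4 to D3
Cb5 to Cb4

Cb3 D#3 E4 D3 Cb4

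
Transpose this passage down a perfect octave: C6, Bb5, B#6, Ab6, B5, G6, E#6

C5 Bb4 B#5 Ab5 B4 G5 E#5

C6 down a perfect octave is C5.
Bb5 down a perfect octave is Bb4.
B#6 down a perfect octave is B#5.
Ab6 down a perfect octave is Ab5.
B5 down a perfect octave is B4.
G6: an octave down reaches G, and 12 semitones makes it G5.
A perfect octave down from E#6 gives E#5.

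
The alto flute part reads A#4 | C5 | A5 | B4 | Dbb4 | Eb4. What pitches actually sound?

The alto flute sounds a perfect fourth below written, so transpose each written note down a perfect fourth.
A#4 -> E#4
C5 -> G4
A5 -> E5
B4 -> F#4
Dbb4 -> Abb3
Eb4 -> Bb3

E#4 G4 E5 F#4 Abb3 Bb3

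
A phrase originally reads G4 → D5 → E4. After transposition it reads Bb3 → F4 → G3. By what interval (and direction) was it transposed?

From G4 to Bb3 is 6 letter names — a sixth of some quality.
Bb3 to G4 is 9 semitones, which makes it a major sixth; the second version is lower, so the direction is down.
Checking another pair — E4 → G3 — gives the same interval.

down a major sixth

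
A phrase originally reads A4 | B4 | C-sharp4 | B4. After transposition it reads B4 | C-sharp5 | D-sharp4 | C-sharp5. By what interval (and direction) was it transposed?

From A4 to B4 is 2 letter names — a second of some quality.
A4 to B4 is 2 semitones, which makes it a major second; the second version is higher, so the direction is up.
Checking another pair — B4 → C#5 — gives the same interval.

up a major second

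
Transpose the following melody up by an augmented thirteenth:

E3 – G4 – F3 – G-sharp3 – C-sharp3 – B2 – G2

E3 gives C##5
G4 gives E#6
F3 gives D#5
G#3 gives E##5
C#3 gives A##4
B2 gives G##4
G2 gives E#4

C##5 E#6 D#5 E##5 A##4 G##4 E#4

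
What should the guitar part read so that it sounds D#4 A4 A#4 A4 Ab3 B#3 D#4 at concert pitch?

D#5 A5 A#5 A5 Ab4 B#4 D#5

The guitar sounds a perfect octave below written, so the written part must be a perfect octave above concert — transpose each note up.
D#4 → D#5
A4 → A5
A#4 → A#5
A4 → A5
Ab3 → Ab4
B#3 → B#4
D#4 → D#5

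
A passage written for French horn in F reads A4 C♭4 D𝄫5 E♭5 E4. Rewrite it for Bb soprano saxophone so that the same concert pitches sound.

E4 Gb3 Abb4 Bb4 B3

First find concert pitch: the French horn in F sounds a perfect fifth below written, so A4 C♭4 D𝄫5 E♭5 E4 sounds D4 Fb3 Gbb4 Ab4 A3.
Then write for Bb soprano saxophone: it sounds a major second below written, so the part must be a major second above concert.
D4 → E4
Fb3 → Gb3
Gbb4 → Abb4
Ab4 → Bb4
A3 → B3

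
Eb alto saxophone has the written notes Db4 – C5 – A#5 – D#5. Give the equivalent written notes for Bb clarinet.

Gb3 F4 D#5 G#4

First find concert pitch: the Eb alto saxophone sounds a major sixth below written, so Db4 C5 A#5 D#5 sounds Fb3 Eb4 C#5 F#4.
Then write for Bb clarinet: it sounds a major second below written, so the part must be a major second above concert.
Fb3 → Gb3
Eb4 → F4
C#5 → D#5
F#4 → G#4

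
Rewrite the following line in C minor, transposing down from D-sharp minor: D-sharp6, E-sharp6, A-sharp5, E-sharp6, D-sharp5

D-sharp minor to C minor down is an augmented second, so every note moves down by that interval.
D#6 -> C6
E#6 -> D6
A#5 -> G5
E#6 -> D6
D#5 -> C5

C6 D6 G5 D6 C5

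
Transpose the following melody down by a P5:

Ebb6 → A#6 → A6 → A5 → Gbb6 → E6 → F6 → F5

Abb5 D#6 D6 D5 Cbb6 A5 Bb5 Bb4

A perfect fifth down from Ebb6 gives Abb5.
A#6 down a perfect fifth is D#6.
A perfect fifth down from A6 gives D6.
A5 down a perfect fifth is D5.
Gbb6 down a perfect fifth is Cbb6.
E6: a fifth down reaches A, and 7 semitones makes it A5.
F6: a fifth down reaches B, and 7 semitones makes it Bb5.
F5: a fifth down reaches B, and 7 semitones makes it Bb4.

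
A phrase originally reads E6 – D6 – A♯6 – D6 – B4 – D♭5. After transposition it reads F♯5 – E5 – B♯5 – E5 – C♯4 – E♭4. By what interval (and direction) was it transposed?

Take the first pair: E6 → F#5. E to F spans 7 letter names, so the interval is some kind of seventh.
F#5 to E6 is 10 semitones, which makes it a minor seventh; the second version is lower, so the direction is down.
Checking another pair — Db5 → Eb4 — gives the same interval.

down a minor seventh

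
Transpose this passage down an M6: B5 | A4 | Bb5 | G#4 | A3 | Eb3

D5 C4 Db5 B3 C3 Gb2

B5 down a major sixth is D5.
A4 down a major sixth is C4.
A major sixth down from Bb5 gives Db5.
A major sixth down from G#4 gives B3.
A major sixth down from A3 gives C3.
Eb3 down a major sixth is Gb2.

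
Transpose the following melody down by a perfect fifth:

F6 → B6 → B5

F6 down a perfect fifth is Bb5.
B6: a fifth down reaches E, and 7 semitones makes it E6.
B5: a fifth down reaches E, and 7 semitones makes it E5.

Bb5 E6 E5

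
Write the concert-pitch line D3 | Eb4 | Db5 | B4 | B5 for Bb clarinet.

E3 F4 Eb5 C#5 C#6

Written C4 sounds as Bb3 on the Bb clarinet, so concert pitches are written a major second up.
D3 gives E3
Eb4 gives F4
Db5 gives Eb5
B4 gives C#5
B5 gives C#6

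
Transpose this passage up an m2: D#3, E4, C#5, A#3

D#3 up a minor second is E3.
A minor second up from E4 gives F4.
C#5 up a minor second is D5.
A minor second up from A#3 gives B3.

E3 F4 D5 B3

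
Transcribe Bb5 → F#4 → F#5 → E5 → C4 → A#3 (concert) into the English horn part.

The English horn sounds a perfect fifth below written, so the written part must be a perfect fifth above concert — transpose each note up.
Bb5 -> F6
F#4 -> C#5
F#5 -> C#6
E5 -> B5
C4 -> G4
A#3 -> E#4

F6 C#5 C#6 B5 G4 E#4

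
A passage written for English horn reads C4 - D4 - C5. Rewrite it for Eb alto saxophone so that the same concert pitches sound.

D4 E4 D5

First find concert pitch: the English horn sounds a perfect fifth below written, so C4 D4 C5 sounds F3 G3 F4.
Then write for Eb alto saxophone: it sounds a major sixth below written, so the part must be a major sixth above concert.
F3 → D4
G3 → E4
F4 → D5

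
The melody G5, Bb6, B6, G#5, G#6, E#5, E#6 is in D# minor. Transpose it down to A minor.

Db5 Fb6 F6 D5 D6 B4 B5

From D# down to A is an augmented fourth; apply that to each pitch.
G5 -> Db5
Bb6 -> Fb6
B6 -> F6
G#5 -> D5
G#6 -> D6
E#5 -> B4
E#6 -> B5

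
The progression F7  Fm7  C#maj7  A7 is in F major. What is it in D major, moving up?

F major up to D major is a major sixth; each chord root moves by that interval while the quality stays the same.
F7: root F up a major sixth → D, giving D7.
Fm7: root F up a major sixth → D, giving Dm7.
C#maj7: root C# up a major sixth → A#, giving A#maj7.
A7: root A up a major sixth → F#, giving F#7.

D7 Dm7 A#maj7 F#7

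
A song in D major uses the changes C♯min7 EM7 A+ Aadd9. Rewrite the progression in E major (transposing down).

D#min7 F#M7 B+ Badd9

D major down to E major is a minor seventh; each chord root moves by that interval while the quality stays the same.
C♯min7: root C♯ down a minor seventh → D#, giving D#min7.
EM7: root E down a minor seventh → F#, giving F#M7.
A+: root A down a minor seventh → B, giving B+.
Aadd9: root A down a minor seventh → B, giving Badd9.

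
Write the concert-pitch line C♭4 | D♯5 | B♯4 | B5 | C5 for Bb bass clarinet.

Db5 E#6 C##6 C#7 D6

The Bb bass clarinet sounds a major ninth below written, so the written part must be a major ninth above concert — transpose each note up.
Cb4 gives Db5
D#5 gives E#6
B#4 gives C##6
B5 gives C#7
C5 gives D6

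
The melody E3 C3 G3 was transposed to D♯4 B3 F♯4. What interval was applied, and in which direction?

up a major seventh

From E3 to D#4 is 7 letter names — a seventh of some quality.
E3 to D#4 is 11 semitones, which makes it a major seventh; the second version is higher, so the direction is up.
Checking another pair — G3 → F#4 — gives the same interval.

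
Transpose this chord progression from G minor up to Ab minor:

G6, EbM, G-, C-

Ab6 FbM Ab- Db-

G minor up to Ab minor is a minor second; each chord root moves by that interval while the quality stays the same.
G6: root G up a minor second → Ab, giving Ab6.
EbM: root Eb up a minor second → Fb, giving FbM.
G-: root G up a minor second → Ab, giving Ab-.
C-: root C up a minor second → Db, giving Db-.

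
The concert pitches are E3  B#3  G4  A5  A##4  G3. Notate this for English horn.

B3 F##4 D5 E6 E##5 D4

Written C4 sounds as F3 on the English horn, so concert pitches are written a perfect fifth up.
E3 gives B3
B#3 gives F##4
G4 gives D5
A5 gives E6
A##4 gives E##5
G3 gives D4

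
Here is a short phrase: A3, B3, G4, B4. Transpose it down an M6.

C3 D3 Bb3 D4

A3 down a major sixth is C3.
A major sixth down from B3 gives D3.
A major sixth down from G4 gives Bb3.
B4: a sixth down reaches D, and 9 semitones makes it D4.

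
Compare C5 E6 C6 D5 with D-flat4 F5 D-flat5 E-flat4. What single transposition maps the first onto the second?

down a major seventh

Take the first pair: C5 → Db4. C to D spans 7 letter names, so the interval is some kind of seventh.
Db4 to C5 is 11 semitones, which makes it a major seventh; the second version is lower, so the direction is down.
Checking another pair — D5 → Eb4 — gives the same interval.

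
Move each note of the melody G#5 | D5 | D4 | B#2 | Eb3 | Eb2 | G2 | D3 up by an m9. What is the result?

A6 Eb6 Eb5 C#4 Fb4 Fb3 Ab3 Eb4

G#5 → A6
D5 → Eb6
D4 → Eb5
B#2 → C#4
Eb3 → Fb4
Eb2 → Fb3
G2 → Ab3
D3 → Eb4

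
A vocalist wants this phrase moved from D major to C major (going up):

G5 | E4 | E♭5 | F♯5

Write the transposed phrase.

F6 D5 Db6 E6

D major to C major up is a minor seventh, so every note moves up by that interval.
G5 to F6
E4 to D5
Eb5 to Db6
F#5 to E6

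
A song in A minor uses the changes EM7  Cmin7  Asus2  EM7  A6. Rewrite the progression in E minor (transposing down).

A minor down to E minor is a perfect fourth; each chord root moves by that interval while the quality stays the same.
EM7: root E down a perfect fourth → B, giving BM7.
Cmin7: root C down a perfect fourth → G, giving Gmin7.
Asus2: root A down a perfect fourth → E, giving Esus2.
EM7: root E down a perfect fourth → B, giving BM7.
A6: root A down a perfect fourth → E, giving E6.

BM7 Gmin7 Esus2 BM7 E6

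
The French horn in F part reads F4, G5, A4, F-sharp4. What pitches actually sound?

Written C4 on the French horn in F sounds as F3, a perfect fifth lower; apply that shift to every note.
F4 becomes Bb3
G5 becomes C5
A4 becomes D4
F#4 becomes B3

Bb3 C5 D4 B3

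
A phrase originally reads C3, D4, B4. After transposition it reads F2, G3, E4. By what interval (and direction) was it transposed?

down a perfect fifth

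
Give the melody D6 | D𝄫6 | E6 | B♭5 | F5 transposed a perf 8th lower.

D5 Dbb5 E5 Bb4 F4

D6 becomes D5
Dbb6 becomes Dbb5
E6 becomes E5
Bb5 becomes Bb4
F5 becomes F4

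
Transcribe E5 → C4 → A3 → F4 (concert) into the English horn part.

B5 G4 E4 C5

Written C4 sounds as F3 on the English horn, so concert pitches are written a perfect fifth up.
E5 -> B5
C4 -> G4
A3 -> E4
F4 -> C5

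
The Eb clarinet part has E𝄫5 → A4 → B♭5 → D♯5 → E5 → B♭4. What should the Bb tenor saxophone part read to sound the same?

First find concert pitch: the Eb clarinet sounds a minor third above written, so E𝄫5 A4 B♭5 D♯5 E5 B♭4 sounds Gbb5 C5 Db6 F#5 G5 Db5.
Then write for Bb tenor saxophone: it sounds a major ninth below written, so the part must be a major ninth above concert.
Gbb5 → Abb6
C5 → D6
Db6 → Eb7
F#5 → G#6
G5 → A6
Db5 → Eb6

Abb6 D6 Eb7 G#6 A6 Eb6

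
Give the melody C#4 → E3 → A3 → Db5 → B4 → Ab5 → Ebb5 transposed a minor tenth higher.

E5 G4 C5 Fb6 D6 Cb7 Gbb6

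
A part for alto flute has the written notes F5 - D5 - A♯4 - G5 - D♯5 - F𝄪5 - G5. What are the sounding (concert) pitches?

C5 A4 E#4 D5 A#4 C##5 D5

The alto flute sounds a perfect fourth below written, so transpose each written note down a perfect fourth.
F5 becomes C5
D5 becomes A4
A#4 becomes E#4
G5 becomes D5
D#5 becomes A#4
F##5 becomes C##5
G5 becomes D5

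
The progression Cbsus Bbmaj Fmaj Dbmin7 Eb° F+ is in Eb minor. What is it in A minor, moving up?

Eb minor up to A minor is an augmented fourth; each chord root moves by that interval while the quality stays the same.
Cbsus: root Cb up an augmented fourth → F, giving Fsus.
Bbmaj: root Bb up an augmented fourth → E, giving Emaj.
Fmaj: root F up an augmented fourth → B, giving Bmaj.
Dbmin7: root Db up an augmented fourth → G, giving Gmin7.
Eb°: root Eb up an augmented fourth → A, giving A°.
F+: root F up an augmented fourth → B, giving B+.

Fsus Emaj Bmaj Gmin7 A° B+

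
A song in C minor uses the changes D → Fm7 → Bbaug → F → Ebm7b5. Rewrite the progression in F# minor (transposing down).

C minor down to F# minor is a diminished fifth; each chord root moves by that interval while the quality stays the same.
D: root D down a diminished fifth → G#, giving G#.
Fm7: root F down a diminished fifth → B, giving Bm7.
Bbaug: root Bb down a diminished fifth → E, giving Eaug.
F: root F down a diminished fifth → B, giving B.
Ebm7b5: root Eb down a diminished fifth → A, giving Am7b5.

G# Bm7 Eaug B Am7b5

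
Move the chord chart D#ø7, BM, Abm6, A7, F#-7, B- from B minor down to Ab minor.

Cø7 AbM Gbbm6 Gb7 Eb-7 Ab-

B minor down to Ab minor is an augmented second; each chord root moves by that interval while the quality stays the same.
D#ø7: root D# down an augmented second → C, giving Cø7.
BM: root B down an augmented second → Ab, giving AbM.
Abm6: root Ab down an augmented second → Gbb, giving Gbbm6.
A7: root A down an augmented second → Gb, giving Gb7.
F#-7: root F# down an augmented second → Eb, giving Eb-7.
B-: root B down an augmented second → Ab, giving Ab-.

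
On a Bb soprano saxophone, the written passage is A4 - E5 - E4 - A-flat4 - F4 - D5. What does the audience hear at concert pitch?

G4 D5 D4 Gb4 Eb4 C5

Written C4 on the Bb soprano saxophone sounds as Bb3, a major second lower; apply that shift to every note.
A4 -> G4
E5 -> D5
E4 -> D4
Ab4 -> Gb4
F4 -> Eb4
D5 -> C5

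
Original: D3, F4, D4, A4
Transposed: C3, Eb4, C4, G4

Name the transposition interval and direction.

From D3 to C3 is 2 letter names — a second of some quality.
C3 to D3 is 2 semitones, which makes it a major second; the second version is lower, so the direction is down.
Checking another pair — A4 → G4 — gives the same interval.

down a major second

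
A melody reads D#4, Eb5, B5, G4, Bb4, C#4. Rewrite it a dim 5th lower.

G##3 A4 E#5 C#4 E4 F##3

D#4 → G##3
Eb5 → A4
B5 → E#5
G4 → C#4
Bb4 → E4
C#4 → F##3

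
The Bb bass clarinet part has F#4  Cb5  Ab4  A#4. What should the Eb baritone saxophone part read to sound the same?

First find concert pitch: the Bb bass clarinet sounds a major ninth below written, so F#4 Cb5 Ab4 A#4 sounds E3 Bbb3 Gb3 G#3.
Then write for Eb baritone saxophone: it sounds a major thirteenth below written, so the part must be a major thirteenth above concert.
E3 → C#5
Bbb3 → Gb5
Gb3 → Eb5
G#3 → E#5

C#5 Gb5 Eb5 E#5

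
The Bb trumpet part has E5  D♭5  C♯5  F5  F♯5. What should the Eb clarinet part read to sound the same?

First find concert pitch: the Bb trumpet sounds a major second below written, so E5 D♭5 C♯5 F5 F♯5 sounds D5 Cb5 B4 Eb5 E5.
Then write for Eb clarinet: it sounds a minor third above written, so the part must be a minor third below concert.
D5 → B4
Cb5 → Ab4
B4 → G#4
Eb5 → C5
E5 → C#5

B4 Ab4 G#4 C5 C#5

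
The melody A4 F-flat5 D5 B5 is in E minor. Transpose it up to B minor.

E minor to B minor up is a perfect fifth, so every note moves up by that interval.
A4 gives E5
Fb5 gives Cb6
D5 gives A5
B5 gives F#6

E5 Cb6 A5 F#6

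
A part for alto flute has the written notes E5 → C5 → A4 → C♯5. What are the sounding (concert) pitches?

B4 G4 E4 G#4

Written C4 on the alto flute sounds as G3, a perfect fourth lower; apply that shift to every note.
E5 to B4
C5 to G4
A4 to E4
C#5 to G#4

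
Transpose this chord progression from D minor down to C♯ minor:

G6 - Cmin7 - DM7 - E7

F#6 Bmin7 C#M7 D#7

D minor down to C♯ minor is a minor second; each chord root moves by that interval while the quality stays the same.
G6: root G down a minor second → F#, giving F#6.
Cmin7: root C down a minor second → B, giving Bmin7.
DM7: root D down a minor second → C#, giving C#M7.
E7: root E down a minor second → D#, giving D#7.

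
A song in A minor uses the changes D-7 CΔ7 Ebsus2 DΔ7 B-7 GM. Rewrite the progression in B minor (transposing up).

A minor up to B minor is a major second; each chord root moves by that interval while the quality stays the same.
D-7: root D up a major second → E, giving E-7.
CΔ7: root C up a major second → D, giving DΔ7.
Ebsus2: root Eb up a major second → F, giving Fsus2.
DΔ7: root D up a major second → E, giving EΔ7.
B-7: root B up a major second → C#, giving C#-7.
GM: root G up a major second → A, giving AM.

E-7 DΔ7 Fsus2 EΔ7 C#-7 AM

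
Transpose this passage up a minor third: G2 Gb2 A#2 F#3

G2 to Bb2
Gb2 to Bbb2
A#2 to C#3
F#3 to A3

Bb2 Bbb2 C#3 A3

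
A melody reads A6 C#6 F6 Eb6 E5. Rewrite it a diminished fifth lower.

D#6 F##5 B5 A5 A#4

A diminished fifth down from A6 gives D#6.
C#6: a fifth down reaches F, and 6 semitones makes it F##5.
A diminished fifth down from F6 gives B5.
A diminished fifth down from Eb6 gives A5.
E5 down a diminished fifth is A#4.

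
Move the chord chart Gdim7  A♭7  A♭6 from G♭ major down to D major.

G♭ major down to D major is a diminished fourth; each chord root moves by that interval while the quality stays the same.
Gdim7: root G down a diminished fourth → D#, giving D#dim7.
A♭7: root A♭ down a diminished fourth → E, giving E7.
A♭6: root A♭ down a diminished fourth → E, giving E6.

D#dim7 E7 E6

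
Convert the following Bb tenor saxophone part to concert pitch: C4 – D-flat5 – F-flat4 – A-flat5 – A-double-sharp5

Bb2 Cb4 Ebb3 Gb4 G##4

The Bb tenor saxophone sounds a major ninth below written, so transpose each written note down a major ninth.
C4 gives Bb2
Db5 gives Cb4
Fb4 gives Ebb3
Ab5 gives Gb4
A##5 gives G##4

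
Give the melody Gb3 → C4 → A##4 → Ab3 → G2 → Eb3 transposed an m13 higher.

Gb3 gives Ebb5
C4 gives Ab5
A##4 gives F##6
Ab3 gives Fb5
G2 gives Eb4
Eb3 gives Cb5

Ebb5 Ab5 F##6 Fb5 Eb4 Cb5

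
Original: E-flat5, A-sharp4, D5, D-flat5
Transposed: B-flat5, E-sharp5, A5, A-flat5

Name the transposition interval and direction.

up a perfect fifth

Take the first pair: Eb5 → Bb5. E to B spans 5 letter names, so the interval is some kind of fifth.
Eb5 to Bb5 is 7 semitones, which makes it a perfect fifth; the second version is higher, so the direction is up.
Checking another pair — Db5 → Ab5 — gives the same interval.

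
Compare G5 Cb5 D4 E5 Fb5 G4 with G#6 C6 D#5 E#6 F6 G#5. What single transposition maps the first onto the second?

up an augmented octave

Take the first pair: G5 → G#6. G to G spans 8 letter names, so the interval is some kind of octave.
G5 to G#6 is 13 semitones, which makes it an augmented octave; the second version is higher, so the direction is up.
Checking another pair — G4 → G#5 — gives the same interval.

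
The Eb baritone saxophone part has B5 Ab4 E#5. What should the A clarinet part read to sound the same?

First find concert pitch: the Eb baritone saxophone sounds a major thirteenth below written, so B5 Ab4 E#5 sounds D4 Cb3 G#3.
Then write for A clarinet: it sounds a minor third below written, so the part must be a minor third above concert.
D4 → F4
Cb3 → Ebb3
G#3 → B3

F4 Ebb3 B3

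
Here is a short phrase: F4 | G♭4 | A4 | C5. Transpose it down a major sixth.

F4 gives Ab3
Gb4 gives Bbb3
A4 gives C4
C5 gives Eb4

Ab3 Bbb3 C4 Eb4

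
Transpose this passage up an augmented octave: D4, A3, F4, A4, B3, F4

D#5 A#4 F#5 A#5 B#4 F#5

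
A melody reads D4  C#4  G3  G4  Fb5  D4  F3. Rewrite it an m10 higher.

F5 E5 Bb4 Bb5 Abb6 F5 Ab4

D4 up a minor tenth is F5.
C#4 up a minor tenth is E5.
A minor tenth up from G3 gives Bb4.
G4 up a minor tenth is Bb5.
Fb5 up a minor tenth is Abb6.
D4: a tenth up reaches F, and 15 semitones makes it F5.
F3: a tenth up reaches A, and 15 semitones makes it Ab4.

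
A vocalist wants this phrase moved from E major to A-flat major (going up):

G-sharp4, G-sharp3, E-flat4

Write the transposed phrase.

E major to A-flat major up is a diminished fourth, so every note moves up by that interval.
G#4 → C5
G#3 → C4
Eb4 → Abb4

C5 C4 Abb4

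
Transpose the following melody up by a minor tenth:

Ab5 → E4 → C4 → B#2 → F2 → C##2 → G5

Ab5: a tenth up reaches C, and 15 semitones makes it Cb7.
E4 up a minor tenth is G5.
C4: a tenth up reaches E, and 15 semitones makes it Eb5.
A minor tenth up from B#2 gives D#4.
F2: a tenth up reaches A, and 15 semitones makes it Ab3.
C##2: a tenth up reaches E, and 15 semitones makes it E#3.
A minor tenth up from G5 gives Bb6.

Cb7 G5 Eb5 D#4 Ab3 E#3 Bb6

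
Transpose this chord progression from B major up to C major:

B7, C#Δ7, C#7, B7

B major up to C major is a minor second; each chord root moves by that interval while the quality stays the same.
B7: root B up a minor second → C, giving C7.
C#Δ7: root C# up a minor second → D, giving DΔ7.
C#7: root C# up a minor second → D, giving D7.
B7: root B up a minor second → C, giving C7.

C7 DΔ7 D7 C7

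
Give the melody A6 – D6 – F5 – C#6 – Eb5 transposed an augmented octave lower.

Ab5 Db5 Fb4 C5 Ebb4

A6: an octave down reaches A, and 13 semitones makes it Ab5.
D6: an octave down reaches D, and 13 semitones makes it Db5.
F5: an octave down reaches F, and 13 semitones makes it Fb4.
C#6: an octave down reaches C, and 13 semitones makes it C5.
An augmented octave down from Eb5 gives Ebb4.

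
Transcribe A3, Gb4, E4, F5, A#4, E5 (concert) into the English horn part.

E4 Db5 B4 C6 E#5 B5

The English horn sounds a perfect fifth below written, so the written part must be a perfect fifth above concert — transpose each note up.
A3 becomes E4
Gb4 becomes Db5
E4 becomes B4
F5 becomes C6
A#4 becomes E#5
E5 becomes B5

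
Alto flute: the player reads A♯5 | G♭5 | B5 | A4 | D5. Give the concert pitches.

Written C4 on the alto flute sounds as G3, a perfect fourth lower; apply that shift to every note.
A#5 gives E#5
Gb5 gives Db5
B5 gives F#5
A4 gives E4
D5 gives A4

E#5 Db5 F#5 E4 A4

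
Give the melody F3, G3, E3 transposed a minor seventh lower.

G2 A2 F#2

F3 becomes G2
G3 becomes A2
E3 becomes F#2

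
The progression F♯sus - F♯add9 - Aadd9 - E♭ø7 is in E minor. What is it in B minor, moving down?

E minor down to B minor is a perfect fourth; each chord root moves by that interval while the quality stays the same.
F♯sus: root F♯ down a perfect fourth → C#, giving C#sus.
F♯add9: root F♯ down a perfect fourth → C#, giving C#add9.
Aadd9: root A down a perfect fourth → E, giving Eadd9.
E♭ø7: root E♭ down a perfect fourth → Bb, giving Bbø7.

C#sus C#add9 Eadd9 Bbø7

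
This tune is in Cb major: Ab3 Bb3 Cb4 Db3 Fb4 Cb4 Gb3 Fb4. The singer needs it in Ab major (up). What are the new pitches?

F4 G4 Ab4 Bb3 Db5 Ab4 Eb4 Db5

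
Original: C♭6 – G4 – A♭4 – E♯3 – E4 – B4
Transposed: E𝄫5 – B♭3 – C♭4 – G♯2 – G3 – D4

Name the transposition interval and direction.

down a major sixth

From Cb6 to Ebb5 is 6 letter names — a sixth of some quality.
Ebb5 to Cb6 is 9 semitones, which makes it a major sixth; the second version is lower, so the direction is down.
Checking another pair — B4 → D4 — gives the same interval.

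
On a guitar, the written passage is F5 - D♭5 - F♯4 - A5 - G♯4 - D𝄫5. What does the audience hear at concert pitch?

F4 Db4 F#3 A4 G#3 Dbb4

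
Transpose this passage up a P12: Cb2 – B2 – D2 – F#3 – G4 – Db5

A perfect twelfth up from Cb2 gives Gb3.
A perfect twelfth up from B2 gives F#4.
D2 up a perfect twelfth is A3.
F#3 up a perfect twelfth is C#5.
A perfect twelfth up from G4 gives D6.
Db5 up a perfect twelfth is Ab6.

Gb3 F#4 A3 C#5 D6 Ab6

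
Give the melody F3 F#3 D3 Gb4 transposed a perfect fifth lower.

Bb2 B2 G2 Cb4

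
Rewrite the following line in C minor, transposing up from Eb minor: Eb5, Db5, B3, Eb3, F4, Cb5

C6 Bb5 G#4 C4 D5 Ab5

Eb minor to C minor up is a major sixth, so every note moves up by that interval.
Eb5 → C6
Db5 → Bb5
B3 → G#4
Eb3 → C4
F4 → D5
Cb5 → Ab5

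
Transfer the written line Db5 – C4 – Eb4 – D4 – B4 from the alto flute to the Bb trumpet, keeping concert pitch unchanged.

Bb4 A3 C4 B3 G#4

First find concert pitch: the alto flute sounds a perfect fourth below written, so Db5 C4 Eb4 D4 B4 sounds Ab4 G3 Bb3 A3 F#4.
Then write for Bb trumpet: it sounds a major second below written, so the part must be a major second above concert.
Ab4 → Bb4
G3 → A3
Bb3 → C4
A3 → B3
F#4 → G#4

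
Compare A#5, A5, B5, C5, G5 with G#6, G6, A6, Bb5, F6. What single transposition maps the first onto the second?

up a minor seventh

From A#5 to G#6 is 7 letter names — a seventh of some quality.
A#5 to G#6 is 10 semitones, which makes it a minor seventh; the second version is higher, so the direction is up.
Checking another pair — G5 → F6 — gives the same interval.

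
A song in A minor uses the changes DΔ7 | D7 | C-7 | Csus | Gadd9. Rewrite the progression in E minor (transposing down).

A minor down to E minor is a perfect fourth; each chord root moves by that interval while the quality stays the same.
DΔ7: root D down a perfect fourth → A, giving AΔ7.
D7: root D down a perfect fourth → A, giving A7.
C-7: root C down a perfect fourth → G, giving G-7.
Csus: root C down a perfect fourth → G, giving Gsus.
Gadd9: root G down a perfect fourth → D, giving Dadd9.

AΔ7 A7 G-7 Gsus Dadd9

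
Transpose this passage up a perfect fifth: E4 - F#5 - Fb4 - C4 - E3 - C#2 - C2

A perfect fifth up from E4 gives B4.
A perfect fifth up from F#5 gives C#6.
A perfect fifth up from Fb4 gives Cb5.
C4 up a perfect fifth is G4.
E3: a fifth up reaches B, and 7 semitones makes it B3.
C#2 up a perfect fifth is G#2.
C2: a fifth up reaches G, and 7 semitones makes it G2.

B4 C#6 Cb5 G4 B3 G#2 G2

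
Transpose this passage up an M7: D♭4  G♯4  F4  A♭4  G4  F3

C5 F##5 E5 G5 F#5 E4

A major seventh up from Db4 gives C5.
G#4: a seventh up reaches F, and 11 semitones makes it F##5.
F4 up a major seventh is E5.
A major seventh up from Ab4 gives G5.
G4: a seventh up reaches F, and 11 semitones makes it F#5.
F3: a seventh up reaches E, and 11 semitones makes it E4.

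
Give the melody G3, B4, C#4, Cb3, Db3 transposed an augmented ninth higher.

A#4 C##6 D##5 D4 E4

G3 -> A#4
B4 -> C##6
C#4 -> D##5
Cb3 -> D4
Db3 -> E4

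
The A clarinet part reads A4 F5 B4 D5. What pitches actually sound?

F#4 D5 G#4 B4

The A clarinet sounds a minor third below written, so transpose each written note down a minor third.
A4 becomes F#4
F5 becomes D5
B4 becomes G#4
D5 becomes B4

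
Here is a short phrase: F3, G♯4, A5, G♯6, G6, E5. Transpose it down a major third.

Db3 E4 F5 E6 Eb6 C5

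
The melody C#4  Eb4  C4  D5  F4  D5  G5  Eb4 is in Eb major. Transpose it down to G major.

E#3 G3 E3 F#4 A3 F#4 B4 G3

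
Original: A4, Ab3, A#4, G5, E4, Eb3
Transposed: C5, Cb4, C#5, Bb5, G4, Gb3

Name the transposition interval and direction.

From A4 to C5 is 3 letter names — a third of some quality.
A4 to C5 is 3 semitones, which makes it a minor third; the second version is higher, so the direction is up.
Checking another pair — Eb3 → Gb3 — gives the same interval.

up a minor third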